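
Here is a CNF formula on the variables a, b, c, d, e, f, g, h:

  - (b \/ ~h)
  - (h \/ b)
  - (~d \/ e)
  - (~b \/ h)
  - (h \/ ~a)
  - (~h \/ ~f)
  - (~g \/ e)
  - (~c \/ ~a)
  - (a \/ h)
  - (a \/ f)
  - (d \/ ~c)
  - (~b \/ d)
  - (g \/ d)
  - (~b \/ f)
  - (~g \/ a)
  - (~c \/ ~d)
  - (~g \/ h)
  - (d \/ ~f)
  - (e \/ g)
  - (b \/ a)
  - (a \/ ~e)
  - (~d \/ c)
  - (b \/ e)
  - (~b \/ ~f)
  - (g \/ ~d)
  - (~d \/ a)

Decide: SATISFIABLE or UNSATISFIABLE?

UNSATISFIABLE

d = True:
  propagation gives e=True, c=False; an empty clause results — contradiction.
d = False:
  propagation gives c=False, b=False, h=False; an empty clause results — contradiction.
Every branch closes, so no satisfying assignment exists.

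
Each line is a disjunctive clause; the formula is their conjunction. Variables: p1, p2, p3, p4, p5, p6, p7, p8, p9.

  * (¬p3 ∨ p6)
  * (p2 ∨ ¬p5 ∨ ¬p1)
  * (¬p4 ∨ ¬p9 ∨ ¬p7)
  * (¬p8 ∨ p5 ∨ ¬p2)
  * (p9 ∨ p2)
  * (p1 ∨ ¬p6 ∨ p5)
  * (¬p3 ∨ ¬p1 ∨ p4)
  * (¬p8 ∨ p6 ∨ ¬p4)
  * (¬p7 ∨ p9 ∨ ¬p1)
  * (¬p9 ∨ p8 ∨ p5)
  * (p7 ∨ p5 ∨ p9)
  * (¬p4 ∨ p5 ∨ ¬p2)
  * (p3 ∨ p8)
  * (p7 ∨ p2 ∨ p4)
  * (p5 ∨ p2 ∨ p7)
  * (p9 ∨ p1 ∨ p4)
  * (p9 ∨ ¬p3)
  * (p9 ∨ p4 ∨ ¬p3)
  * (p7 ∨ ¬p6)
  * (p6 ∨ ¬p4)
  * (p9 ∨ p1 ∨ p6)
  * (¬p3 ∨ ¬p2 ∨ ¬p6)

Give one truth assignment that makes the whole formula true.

p1=True, p2=True, p3=False, p4=False, p5=True, p6=True, p7=True, p8=True, p9=True

Try p1 = True.
Try p2 = True.
Branch on p3: take p3 = False.
  then p8 is forced to True.
  then p5 is forced to True.
The remaining clauses are satisfied by p4 = False, p6 = True, p7 = True, p9 = True.
Every clause has at least one true literal under this assignment.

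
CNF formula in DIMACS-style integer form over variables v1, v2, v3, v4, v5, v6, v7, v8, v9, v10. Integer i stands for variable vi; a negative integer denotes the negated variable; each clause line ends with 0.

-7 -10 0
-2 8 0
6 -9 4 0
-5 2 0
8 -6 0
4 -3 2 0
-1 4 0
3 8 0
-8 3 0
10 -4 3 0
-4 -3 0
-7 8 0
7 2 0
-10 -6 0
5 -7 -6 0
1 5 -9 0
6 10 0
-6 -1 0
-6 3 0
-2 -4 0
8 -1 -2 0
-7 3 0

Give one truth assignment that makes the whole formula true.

v1 = 0, v2 = 1, v3 = 1, v4 = 0, v5 = 1, v6 = 1, v7 = 0, v8 = 1, v9 = 0, v10 = 0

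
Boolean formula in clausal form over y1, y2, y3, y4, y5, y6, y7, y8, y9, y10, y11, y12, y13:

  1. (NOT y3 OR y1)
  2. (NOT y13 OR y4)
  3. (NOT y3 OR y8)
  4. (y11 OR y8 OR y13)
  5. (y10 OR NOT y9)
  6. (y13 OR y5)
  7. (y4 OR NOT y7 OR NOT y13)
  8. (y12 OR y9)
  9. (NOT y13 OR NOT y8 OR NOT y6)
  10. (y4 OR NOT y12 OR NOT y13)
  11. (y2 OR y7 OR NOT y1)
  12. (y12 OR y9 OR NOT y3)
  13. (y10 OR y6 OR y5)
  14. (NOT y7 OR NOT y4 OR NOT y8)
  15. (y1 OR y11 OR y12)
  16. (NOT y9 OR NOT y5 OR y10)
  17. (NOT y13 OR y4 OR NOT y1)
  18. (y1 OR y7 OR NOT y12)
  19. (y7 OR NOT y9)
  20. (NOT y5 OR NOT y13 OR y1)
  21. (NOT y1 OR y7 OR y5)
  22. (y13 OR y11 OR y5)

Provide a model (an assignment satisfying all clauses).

Pure literal: y2 appears only positively; assign y2 = True.
y3 occurs only negated in the remaining clauses — set y3 = False.
Set y1 = False and propagate.
The remaining clauses are satisfied by y4 = True, y5 = False, y6 = False, y7 = True, y8 = False, y9 = False, y10 = True, y11 = False, y12 = True, y13 = True.
Every clause has at least one true literal under this assignment.

y1=False  y2=True  y3=False  y4=True  y5=False  y6=False  y7=True  y8=False  y9=False  y10=True  y11=False  y12=True  y13=True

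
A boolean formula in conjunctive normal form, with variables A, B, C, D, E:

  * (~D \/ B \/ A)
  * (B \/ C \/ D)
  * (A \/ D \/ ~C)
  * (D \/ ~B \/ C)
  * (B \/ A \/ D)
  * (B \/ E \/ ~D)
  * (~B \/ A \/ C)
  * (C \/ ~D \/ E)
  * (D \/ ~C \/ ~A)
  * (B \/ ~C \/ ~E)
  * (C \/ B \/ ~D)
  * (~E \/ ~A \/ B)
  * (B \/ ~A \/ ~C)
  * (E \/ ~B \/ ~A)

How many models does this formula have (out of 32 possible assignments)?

4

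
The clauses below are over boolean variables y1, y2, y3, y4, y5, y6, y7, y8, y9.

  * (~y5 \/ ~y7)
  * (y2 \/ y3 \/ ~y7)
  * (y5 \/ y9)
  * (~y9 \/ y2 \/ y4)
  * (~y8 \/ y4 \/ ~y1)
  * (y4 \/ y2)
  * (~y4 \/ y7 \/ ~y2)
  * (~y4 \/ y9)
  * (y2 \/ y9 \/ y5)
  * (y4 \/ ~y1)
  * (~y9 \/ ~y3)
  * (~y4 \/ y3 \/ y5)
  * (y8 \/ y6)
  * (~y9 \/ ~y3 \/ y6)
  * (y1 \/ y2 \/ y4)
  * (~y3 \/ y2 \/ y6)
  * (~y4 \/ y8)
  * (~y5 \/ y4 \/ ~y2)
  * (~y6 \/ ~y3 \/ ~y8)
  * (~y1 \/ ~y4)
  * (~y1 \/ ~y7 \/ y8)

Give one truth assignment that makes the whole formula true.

y1 = F  y2 = T  y3 = F  y4 = F  y5 = F  y6 = T  y7 = F  y8 = F  y9 = T

Set y1 = False and propagate.
Try y2 = True.
Branch on y3: take y3 = False.
For the remaining variables, y4 = False, y5 = False, y6 = True, y7 = False, y8 = False, y9 = True works.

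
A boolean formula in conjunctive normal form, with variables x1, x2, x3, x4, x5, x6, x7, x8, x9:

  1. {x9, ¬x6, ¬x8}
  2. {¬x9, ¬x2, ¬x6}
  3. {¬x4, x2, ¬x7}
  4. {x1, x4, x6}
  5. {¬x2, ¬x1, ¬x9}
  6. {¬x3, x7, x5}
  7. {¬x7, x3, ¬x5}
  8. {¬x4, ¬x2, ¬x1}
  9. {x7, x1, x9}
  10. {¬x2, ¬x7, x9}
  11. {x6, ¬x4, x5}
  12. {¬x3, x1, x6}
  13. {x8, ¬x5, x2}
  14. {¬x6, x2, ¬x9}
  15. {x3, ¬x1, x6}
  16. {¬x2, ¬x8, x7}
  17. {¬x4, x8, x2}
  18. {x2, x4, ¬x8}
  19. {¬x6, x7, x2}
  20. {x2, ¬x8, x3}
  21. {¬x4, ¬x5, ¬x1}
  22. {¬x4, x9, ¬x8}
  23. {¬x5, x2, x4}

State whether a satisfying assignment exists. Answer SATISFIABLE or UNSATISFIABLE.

Set x1 = True and propagate.
For the remaining variables, x2 = True, x3 = False, x4 = False, x5 = False, x6 = True, x7 = False, x8 = False, x9 = False works.
So x1 = T, x2 = T, x3 = F, x4 = F, x5 = F, x6 = T, x7 = F, x8 = F, x9 = F is a satisfying assignment.

SATISFIABLE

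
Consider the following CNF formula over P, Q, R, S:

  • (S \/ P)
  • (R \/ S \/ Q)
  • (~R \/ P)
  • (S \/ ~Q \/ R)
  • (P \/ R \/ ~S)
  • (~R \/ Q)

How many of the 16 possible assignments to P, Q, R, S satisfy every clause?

Satisfying assignments:
  P=1 Q=0 R=0 S=1
  P=1 Q=1 R=0 S=1
  P=1 Q=1 R=1 S=0
  P=1 Q=1 R=1 S=1
Count: 4.

4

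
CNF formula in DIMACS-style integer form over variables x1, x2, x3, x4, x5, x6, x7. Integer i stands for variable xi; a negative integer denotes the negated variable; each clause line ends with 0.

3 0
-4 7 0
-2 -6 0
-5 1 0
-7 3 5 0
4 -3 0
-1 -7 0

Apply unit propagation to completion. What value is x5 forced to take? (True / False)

False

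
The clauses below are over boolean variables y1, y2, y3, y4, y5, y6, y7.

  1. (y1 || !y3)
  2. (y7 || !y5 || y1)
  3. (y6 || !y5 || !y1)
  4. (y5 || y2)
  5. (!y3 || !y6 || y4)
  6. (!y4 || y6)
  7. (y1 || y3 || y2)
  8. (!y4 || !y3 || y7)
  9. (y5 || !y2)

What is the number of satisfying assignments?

Split on y1, then y3.
  y1=T, y3=T: remaining (y2,y4,y5,y6,y7) ∈ {(F,T,T,T,T); (T,T,T,T,T)} — 2.
  y1=T, y3=F: forces y5=T; y6=T; y2, y4, y7 free → 2^3 = 8.
  y1=F, y3=T: a clause becomes empty — 0.
  y1=F, y3=F: remaining (y2,y4,y5,y6,y7) ∈ {(T,F,T,F,T); (T,F,T,T,T); (T,T,T,T,T)} — 3.
Total: 2 + 8 + 0 + 3 = 13.

13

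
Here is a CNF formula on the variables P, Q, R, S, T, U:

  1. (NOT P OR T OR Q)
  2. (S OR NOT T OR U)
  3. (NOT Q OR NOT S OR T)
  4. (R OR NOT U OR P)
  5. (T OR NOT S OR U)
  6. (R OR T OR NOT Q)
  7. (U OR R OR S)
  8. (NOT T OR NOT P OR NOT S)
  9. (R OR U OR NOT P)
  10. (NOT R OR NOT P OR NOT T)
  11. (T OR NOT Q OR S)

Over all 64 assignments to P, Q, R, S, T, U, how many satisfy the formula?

13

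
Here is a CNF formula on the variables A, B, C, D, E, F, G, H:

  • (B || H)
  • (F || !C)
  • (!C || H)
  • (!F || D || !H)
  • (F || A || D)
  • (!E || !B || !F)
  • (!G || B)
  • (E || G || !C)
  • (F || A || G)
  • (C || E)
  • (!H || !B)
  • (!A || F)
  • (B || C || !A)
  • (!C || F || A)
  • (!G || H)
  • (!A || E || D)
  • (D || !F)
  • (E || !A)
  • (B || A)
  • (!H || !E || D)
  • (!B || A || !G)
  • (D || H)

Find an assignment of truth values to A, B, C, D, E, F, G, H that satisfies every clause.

Pure literal: D appears only positively; assign D = True.
Set A = True and propagate.
  then F is forced to True.
  then E is forced to True.
  then B is forced to False.
  then H is forced to True.
  then G is forced to False.
  then C is forced to True.
Every clause has at least one true literal under this assignment.
Check each clause:
  1. (H || B) — H is true.
  2. (!C || F) — F is true.
  3. (!C || H) — H is true.
  4. (D || !H || !F) — D is true.
  5. (F || D || A) — A is true.
  6. (!E || !B || !F) — !B is true.
  7. (!G || B) — !G is true.
  8. (E || G || !C) — E is true.
  9. (G || F || A) — A is true.
  10. (E || C) — C is true.
  11. (!H || !B) — !B is true.
  12. (F || !A) — F is true.
  13. (C || B || !A) — C is true.
  14. (A || F || !C) — A is true.
  15. (H || !G) — H is true.
  16. (D || !A || E) — D is true.
  17. (!F || D) — D is true.
  18. (!A || E) — E is true.
  19. (A || B) — A is true.
  20. (!E || D || !H) — D is true.
  21. (!G || A || !B) — !G is true.
  22. (H || D) — H is true.

A = True, B = False, C = True, D = True, E = True, F = True, G = False, H = True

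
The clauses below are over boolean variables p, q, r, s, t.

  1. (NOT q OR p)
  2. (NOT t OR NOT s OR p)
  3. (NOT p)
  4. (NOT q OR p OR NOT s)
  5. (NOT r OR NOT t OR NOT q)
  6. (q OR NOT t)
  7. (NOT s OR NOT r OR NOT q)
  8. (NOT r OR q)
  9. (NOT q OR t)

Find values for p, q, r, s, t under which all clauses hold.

p = 0  q = 0  r = 0  s = 1  t = 0

Check each clause:
  1. (p OR NOT q) — NOT q is true.
  2. (p OR NOT t OR NOT s) — NOT t is true.
  3. (NOT p) — NOT p is true.
  4. (NOT s OR NOT q OR p) — NOT q is true.
  5. (NOT q OR NOT r OR NOT t) — NOT t is true.
  6. (q OR NOT t) — NOT t is true.
  7. (NOT q OR NOT r OR NOT s) — NOT r is true.
  8. (NOT r OR q) — NOT r is true.
  9. (t OR NOT q) — NOT q is true.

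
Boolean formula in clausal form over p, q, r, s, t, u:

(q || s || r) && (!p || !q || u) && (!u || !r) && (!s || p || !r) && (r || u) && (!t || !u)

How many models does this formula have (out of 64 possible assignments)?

Case analysis on r and u:
  r=T, u=T: a clause becomes empty — 0.
  r=T, u=F: t free; 4 ways for (p,q,s) × 2^1 = 8.
  r=F, u=T: p free; 3 ways for (q,s,t) × 2^1 = 6.
  r=F, u=F: a clause becomes empty — 0.
Total: 0 + 8 + 6 + 0 = 14.

14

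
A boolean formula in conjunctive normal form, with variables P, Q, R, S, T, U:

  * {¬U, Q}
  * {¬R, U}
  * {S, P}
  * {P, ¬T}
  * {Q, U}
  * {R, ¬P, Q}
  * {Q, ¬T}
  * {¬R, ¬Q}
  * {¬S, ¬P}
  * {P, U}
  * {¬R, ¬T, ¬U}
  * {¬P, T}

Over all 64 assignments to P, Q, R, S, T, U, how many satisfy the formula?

3

The models are:
  P=F Q=T R=F S=T T=F U=T
  P=T Q=T R=F S=F T=T U=F
  P=T Q=T R=F S=F T=T U=T
That's 3 in total.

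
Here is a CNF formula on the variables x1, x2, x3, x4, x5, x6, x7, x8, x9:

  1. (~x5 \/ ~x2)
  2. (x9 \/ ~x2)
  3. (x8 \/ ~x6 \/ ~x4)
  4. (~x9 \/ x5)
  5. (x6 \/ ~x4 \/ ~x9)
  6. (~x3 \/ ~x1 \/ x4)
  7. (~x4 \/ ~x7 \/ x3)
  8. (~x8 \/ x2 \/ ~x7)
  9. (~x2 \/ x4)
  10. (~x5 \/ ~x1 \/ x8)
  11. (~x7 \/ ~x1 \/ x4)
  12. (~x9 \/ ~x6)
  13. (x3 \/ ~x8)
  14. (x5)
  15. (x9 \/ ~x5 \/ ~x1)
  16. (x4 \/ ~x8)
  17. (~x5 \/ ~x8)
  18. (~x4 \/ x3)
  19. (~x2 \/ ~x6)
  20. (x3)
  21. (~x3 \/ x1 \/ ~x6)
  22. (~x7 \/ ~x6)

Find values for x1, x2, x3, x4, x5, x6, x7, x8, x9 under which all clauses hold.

x1 = 0  x2 = 0  x3 = 1  x4 = 0  x5 = 1  x6 = 0  x7 = 0  x8 = 0  x9 = 0

(x5) is a unit clause, so x5 = True.
The clause (~x2) is unit: x2 must be False.
The clause (~x8) is unit: x8 must be False.
Unit propagation: (~x1) forces x1 = False.
(x3) is a unit clause, so x3 = True.
Unit propagation: (~x6) forces x6 = False.
x4 occurs only negated in the remaining clauses — set x4 = False.
Pure literal: x9 appears only negated; assign x9 = False.
x7 is now unconstrained; take x7 = False.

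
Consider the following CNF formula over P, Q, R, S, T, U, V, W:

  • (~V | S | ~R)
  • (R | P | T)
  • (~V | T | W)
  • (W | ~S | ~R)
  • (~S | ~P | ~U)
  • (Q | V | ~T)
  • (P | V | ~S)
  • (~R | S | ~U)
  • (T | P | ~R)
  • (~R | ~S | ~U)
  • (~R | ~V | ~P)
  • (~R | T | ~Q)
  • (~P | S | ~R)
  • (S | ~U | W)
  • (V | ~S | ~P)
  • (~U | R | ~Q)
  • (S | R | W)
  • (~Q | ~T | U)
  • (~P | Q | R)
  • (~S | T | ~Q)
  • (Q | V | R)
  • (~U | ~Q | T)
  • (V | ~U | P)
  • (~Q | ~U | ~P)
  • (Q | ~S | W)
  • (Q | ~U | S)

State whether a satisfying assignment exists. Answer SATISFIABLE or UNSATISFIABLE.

SATISFIABLE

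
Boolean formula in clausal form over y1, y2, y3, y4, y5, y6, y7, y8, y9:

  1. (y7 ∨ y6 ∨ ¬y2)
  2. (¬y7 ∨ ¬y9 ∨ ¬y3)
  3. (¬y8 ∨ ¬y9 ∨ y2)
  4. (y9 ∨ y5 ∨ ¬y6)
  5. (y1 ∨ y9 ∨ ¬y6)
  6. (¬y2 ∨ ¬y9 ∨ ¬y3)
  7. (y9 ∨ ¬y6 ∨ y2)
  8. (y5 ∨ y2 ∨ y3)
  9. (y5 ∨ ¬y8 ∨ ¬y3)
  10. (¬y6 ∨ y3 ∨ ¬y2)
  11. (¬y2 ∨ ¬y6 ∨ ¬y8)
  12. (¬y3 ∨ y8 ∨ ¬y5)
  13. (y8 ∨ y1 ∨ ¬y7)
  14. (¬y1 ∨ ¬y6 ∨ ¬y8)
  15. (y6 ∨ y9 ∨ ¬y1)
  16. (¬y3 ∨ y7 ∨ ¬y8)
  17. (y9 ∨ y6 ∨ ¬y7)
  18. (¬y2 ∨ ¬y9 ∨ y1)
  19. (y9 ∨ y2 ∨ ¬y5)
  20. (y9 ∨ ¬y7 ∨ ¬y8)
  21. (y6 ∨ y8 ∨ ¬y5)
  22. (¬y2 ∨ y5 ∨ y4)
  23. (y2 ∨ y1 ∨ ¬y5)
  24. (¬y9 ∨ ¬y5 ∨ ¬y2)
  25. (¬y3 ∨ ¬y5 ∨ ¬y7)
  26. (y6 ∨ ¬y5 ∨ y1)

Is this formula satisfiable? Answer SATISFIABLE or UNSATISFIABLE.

SATISFIABLE

y4 occurs only positively in the remaining clauses — set y4 = True.
Branch on y1: take y1 = True.
Set y2 = True and propagate.
Set y3 = False and propagate.
  then y6 is forced to False.
  then y7 is forced to True.
  then y9 is forced to True.
  then y5 is forced to False.
y8 is now unconstrained; take y8 = False.
So y1=True, y2=True, y3=False, y4=True, y5=False, y6=False, y7=True, y8=False, y9=True is a satisfying assignment.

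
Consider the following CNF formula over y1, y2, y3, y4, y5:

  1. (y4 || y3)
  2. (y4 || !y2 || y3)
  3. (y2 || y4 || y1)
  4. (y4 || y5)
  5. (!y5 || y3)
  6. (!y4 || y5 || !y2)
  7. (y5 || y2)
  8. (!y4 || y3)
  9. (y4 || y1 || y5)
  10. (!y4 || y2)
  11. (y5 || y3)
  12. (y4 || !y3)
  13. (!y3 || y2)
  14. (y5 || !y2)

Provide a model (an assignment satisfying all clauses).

Pure literal: y1 appears only positively; assign y1 = True.
Branch on y2: take y2 = True.
  then y5 is forced to True.
  then y3 is forced to True.
  then y4 is forced to True.
Every clause has at least one true literal under this assignment.

y1 = True, y2 = True, y3 = True, y4 = True, y5 = True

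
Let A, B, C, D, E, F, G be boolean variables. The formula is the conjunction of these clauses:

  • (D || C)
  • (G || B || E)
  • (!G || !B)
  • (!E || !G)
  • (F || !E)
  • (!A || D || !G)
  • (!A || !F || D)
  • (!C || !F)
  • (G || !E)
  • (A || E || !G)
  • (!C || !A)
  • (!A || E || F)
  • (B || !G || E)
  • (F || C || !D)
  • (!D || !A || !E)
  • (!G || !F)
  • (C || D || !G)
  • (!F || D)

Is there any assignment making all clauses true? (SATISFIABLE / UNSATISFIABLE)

SATISFIABLE

Branch on A: take A = False.
Try B = True.
  then G is forced to False.
  then E is forced to False.
For the remaining variables, C = True, D = True, F = False works.
So A=F  B=T  C=T  D=T  E=F  F=F  G=F is a satisfying assignment.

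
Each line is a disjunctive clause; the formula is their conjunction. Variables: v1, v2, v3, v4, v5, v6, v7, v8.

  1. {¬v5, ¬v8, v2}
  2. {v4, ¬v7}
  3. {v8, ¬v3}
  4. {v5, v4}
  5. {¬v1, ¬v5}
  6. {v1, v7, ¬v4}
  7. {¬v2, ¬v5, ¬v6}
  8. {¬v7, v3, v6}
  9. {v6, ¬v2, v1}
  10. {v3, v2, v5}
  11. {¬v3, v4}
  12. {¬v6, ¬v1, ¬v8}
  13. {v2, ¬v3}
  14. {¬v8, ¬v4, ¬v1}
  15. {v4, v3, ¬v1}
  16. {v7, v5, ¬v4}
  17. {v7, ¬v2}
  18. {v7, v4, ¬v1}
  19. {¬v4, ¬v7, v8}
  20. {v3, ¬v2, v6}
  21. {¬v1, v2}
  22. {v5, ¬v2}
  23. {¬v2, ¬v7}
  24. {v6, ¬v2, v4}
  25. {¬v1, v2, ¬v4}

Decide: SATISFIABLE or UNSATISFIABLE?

Try v1 = False.
Branch on v2: take v2 = False.
  then v3 is forced to False.
  then v5 is forced to True.
  then v8 is forced to False.
Try v4 = False.
  then v7 is forced to False.
v6 is now unconstrained; take v6 = False.
So v1 = False  v2 = False  v3 = False  v4 = False  v5 = True  v6 = False  v7 = False  v8 = False is a satisfying assignment.

SATISFIABLE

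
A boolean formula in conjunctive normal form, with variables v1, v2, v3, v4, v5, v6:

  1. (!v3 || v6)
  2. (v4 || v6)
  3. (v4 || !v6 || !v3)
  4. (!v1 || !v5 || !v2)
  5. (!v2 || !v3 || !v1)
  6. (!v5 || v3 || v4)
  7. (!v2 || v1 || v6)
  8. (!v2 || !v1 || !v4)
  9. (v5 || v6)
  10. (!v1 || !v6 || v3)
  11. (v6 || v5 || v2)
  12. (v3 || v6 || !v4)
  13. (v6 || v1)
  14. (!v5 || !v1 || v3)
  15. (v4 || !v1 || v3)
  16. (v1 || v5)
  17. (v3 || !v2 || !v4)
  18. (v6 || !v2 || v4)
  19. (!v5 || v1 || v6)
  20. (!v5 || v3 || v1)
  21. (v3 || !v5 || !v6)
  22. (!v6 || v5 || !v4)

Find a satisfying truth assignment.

Branch on v1: take v1 = False.
  then v6 is forced to True.
  then v5 is forced to True.
  then v3 is forced to True.
  then v4 is forced to True.
v2 is now unconstrained; take v2 = True.
Every clause has at least one true literal under this assignment.

v1 = False  v2 = True  v3 = True  v4 = True  v5 = True  v6 = True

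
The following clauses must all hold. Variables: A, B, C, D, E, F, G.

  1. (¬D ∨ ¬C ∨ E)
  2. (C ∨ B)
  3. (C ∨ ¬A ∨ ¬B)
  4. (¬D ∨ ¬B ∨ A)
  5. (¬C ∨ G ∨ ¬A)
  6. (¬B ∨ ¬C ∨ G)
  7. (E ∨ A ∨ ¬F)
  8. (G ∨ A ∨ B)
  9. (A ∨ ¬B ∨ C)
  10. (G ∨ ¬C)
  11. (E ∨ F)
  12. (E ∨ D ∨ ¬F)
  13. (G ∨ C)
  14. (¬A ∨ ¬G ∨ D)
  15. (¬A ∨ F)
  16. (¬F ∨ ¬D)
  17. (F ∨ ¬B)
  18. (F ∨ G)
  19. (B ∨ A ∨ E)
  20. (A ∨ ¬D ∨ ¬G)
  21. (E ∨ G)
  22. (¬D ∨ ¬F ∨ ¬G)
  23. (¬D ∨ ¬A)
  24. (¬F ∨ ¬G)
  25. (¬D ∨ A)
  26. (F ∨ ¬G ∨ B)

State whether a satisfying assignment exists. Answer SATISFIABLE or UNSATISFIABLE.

UNSATISFIABLE

A = True:
  propagation gives F=True, D=False, E=True, G=False; an empty clause results — contradiction.
A = False:
  G = True:
    propagation gives F=False, E=True, B=False; an empty clause results — contradiction.
  G = False:
    propagation gives B=True, C=False; an empty clause results — contradiction.
Every branch closes, so no satisfying assignment exists.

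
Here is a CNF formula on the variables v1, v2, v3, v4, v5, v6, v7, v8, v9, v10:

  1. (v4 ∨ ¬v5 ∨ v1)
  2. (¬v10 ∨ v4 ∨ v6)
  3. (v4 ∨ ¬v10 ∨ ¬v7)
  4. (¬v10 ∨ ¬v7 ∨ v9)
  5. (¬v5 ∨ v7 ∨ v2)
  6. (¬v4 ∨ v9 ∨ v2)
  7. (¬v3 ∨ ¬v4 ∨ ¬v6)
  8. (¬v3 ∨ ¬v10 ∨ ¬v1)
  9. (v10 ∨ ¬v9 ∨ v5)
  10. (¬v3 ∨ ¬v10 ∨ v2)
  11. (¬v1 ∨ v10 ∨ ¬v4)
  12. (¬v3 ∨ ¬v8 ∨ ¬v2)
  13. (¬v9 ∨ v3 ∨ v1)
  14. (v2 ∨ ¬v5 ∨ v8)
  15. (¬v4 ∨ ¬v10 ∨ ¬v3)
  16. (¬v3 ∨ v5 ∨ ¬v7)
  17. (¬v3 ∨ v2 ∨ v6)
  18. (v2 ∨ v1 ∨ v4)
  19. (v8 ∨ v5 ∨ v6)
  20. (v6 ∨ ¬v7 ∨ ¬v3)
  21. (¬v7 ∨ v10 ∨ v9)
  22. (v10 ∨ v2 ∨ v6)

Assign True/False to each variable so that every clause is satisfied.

v1=T  v2=F  v3=F  v4=T  v5=F  v6=T  v7=F  v8=F  v9=T  v10=T

Check each clause:
  1. (¬v5 ∨ v1 ∨ v4) — v1 is true.
  2. (v4 ∨ ¬v10 ∨ v6) — v4 is true.
  3. (¬v7 ∨ ¬v10 ∨ v4) — ¬v7 is true.
  4. (¬v10 ∨ ¬v7 ∨ v9) — ¬v7 is true.
  5. (v7 ∨ ¬v5 ∨ v2) — ¬v5 is true.
  6. (v9 ∨ ¬v4 ∨ v2) — v9 is true.
  7. (¬v6 ∨ ¬v4 ∨ ¬v3) — ¬v3 is true.
  8. (¬v10 ∨ ¬v3 ∨ ¬v1) — ¬v3 is true.
  9. (v5 ∨ ¬v9 ∨ v10) — v10 is true.
  10. (v2 ∨ ¬v3 ∨ ¬v10) — ¬v3 is true.
  11. (¬v1 ∨ v10 ∨ ¬v4) — v10 is true.
  12. (¬v2 ∨ ¬v3 ∨ ¬v8) — ¬v8 is true.
  13. (v1 ∨ ¬v9 ∨ v3) — v1 is true.
  14. (v2 ∨ v8 ∨ ¬v5) — ¬v5 is true.
  15. (¬v4 ∨ ¬v3 ∨ ¬v10) — ¬v3 is true.
  16. (v5 ∨ ¬v3 ∨ ¬v7) — ¬v3 is true.
  17. (v6 ∨ v2 ∨ ¬v3) — ¬v3 is true.
  18. (v4 ∨ v2 ∨ v1) — v1 is true.
  19. (v8 ∨ v5 ∨ v6) — v6 is true.
  20. (¬v7 ∨ ¬v3 ∨ v6) — ¬v7 is true.
  21. (¬v7 ∨ v9 ∨ v10) — v9 is true.
  22. (v2 ∨ v10 ∨ v6) — v10 is true.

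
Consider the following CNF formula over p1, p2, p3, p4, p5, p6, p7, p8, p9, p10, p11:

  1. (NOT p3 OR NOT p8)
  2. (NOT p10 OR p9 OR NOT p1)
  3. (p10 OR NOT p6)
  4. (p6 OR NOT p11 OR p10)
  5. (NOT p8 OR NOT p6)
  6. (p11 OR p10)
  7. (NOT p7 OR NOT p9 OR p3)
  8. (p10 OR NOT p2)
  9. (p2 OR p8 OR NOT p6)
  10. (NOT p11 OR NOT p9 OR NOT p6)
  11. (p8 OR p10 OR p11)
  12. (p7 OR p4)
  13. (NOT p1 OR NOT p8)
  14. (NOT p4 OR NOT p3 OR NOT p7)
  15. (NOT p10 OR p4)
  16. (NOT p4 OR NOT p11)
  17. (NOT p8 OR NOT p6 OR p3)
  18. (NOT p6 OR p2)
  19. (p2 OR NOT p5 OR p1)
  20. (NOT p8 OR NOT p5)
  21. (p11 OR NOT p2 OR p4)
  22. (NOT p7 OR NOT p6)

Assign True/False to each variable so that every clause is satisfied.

p1=0  p2=1  p3=1  p4=1  p5=1  p6=0  p7=0  p8=0  p9=1  p10=1  p11=0

Set p1 = False and propagate.
Set p2 = True and propagate.
  then p10 is forced to True.
  then p4 is forced to True.
  then p11 is forced to False.
For the remaining variables, p3 = True, p5 = True, p6 = False, p7 = False, p8 = False, p9 = True works.
Check each clause:
  1. (NOT p8 OR NOT p3) — NOT p8 is true.
  2. (NOT p1 OR NOT p10 OR p9) — p9 is true.
  3. (p10 OR NOT p6) — NOT p6 is true.
  4. (NOT p11 OR p6 OR p10) — p10 is true.
  5. (NOT p6 OR NOT p8) — NOT p8 is true.
  6. (p11 OR p10) — p10 is true.
  7. (NOT p9 OR NOT p7 OR p3) — NOT p7 is true.
  8. (NOT p2 OR p10) — p10 is true.
  9. (p8 OR NOT p6 OR p2) — NOT p6 is true.
  10. (NOT p6 OR NOT p9 OR NOT p11) — NOT p6 is true.
  11. (p8 OR p11 OR p10) — p10 is true.
  12. (p7 OR p4) — p4 is true.
  13. (NOT p8 OR NOT p1) — NOT p8 is true.
  14. (NOT p3 OR NOT p7 OR NOT p4) — NOT p7 is true.
  15. (NOT p10 OR p4) — p4 is true.
  16. (NOT p4 OR NOT p11) — NOT p11 is true.
  17. (p3 OR NOT p6 OR NOT p8) — NOT p8 is true.
  18. (p2 OR NOT p6) — NOT p6 is true.
  19. (p1 OR NOT p5 OR p2) — p2 is true.
  20. (NOT p8 OR NOT p5) — NOT p8 is true.
  21. (NOT p2 OR p11 OR p4) — p4 is true.
  22. (NOT p7 OR NOT p6) — NOT p7 is true.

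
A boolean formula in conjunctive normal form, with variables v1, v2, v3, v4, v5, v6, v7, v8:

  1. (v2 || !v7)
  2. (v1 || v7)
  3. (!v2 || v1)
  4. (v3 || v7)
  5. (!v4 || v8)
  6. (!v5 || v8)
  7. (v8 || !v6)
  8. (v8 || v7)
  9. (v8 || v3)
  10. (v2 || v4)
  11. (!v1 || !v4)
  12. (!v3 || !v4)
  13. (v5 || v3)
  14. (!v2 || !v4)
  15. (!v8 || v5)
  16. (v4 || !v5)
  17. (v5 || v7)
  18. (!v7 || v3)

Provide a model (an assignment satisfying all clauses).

v1=True  v2=True  v3=True  v4=False  v5=False  v6=False  v7=True  v8=False

v6 occurs only negated in the remaining clauses — set v6 = False.
Set v1 = True and propagate.
  then v4 is forced to False.
  then v2 is forced to True.
  then v5 is forced to False.
  then v3 is forced to True.
  then v8 is forced to False.
  then v7 is forced to True.
Every clause has at least one true literal under this assignment.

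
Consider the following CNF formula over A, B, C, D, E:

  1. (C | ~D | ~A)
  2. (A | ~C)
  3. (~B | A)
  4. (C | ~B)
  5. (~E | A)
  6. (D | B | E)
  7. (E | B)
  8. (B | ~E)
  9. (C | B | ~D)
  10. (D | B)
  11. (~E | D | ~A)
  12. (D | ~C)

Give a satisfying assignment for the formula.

A = True  B = True  C = True  D = True  E = True

Try A = True.
The remaining clauses are satisfied by B = True, C = True, D = True, E = True.
Every clause has at least one true literal under this assignment.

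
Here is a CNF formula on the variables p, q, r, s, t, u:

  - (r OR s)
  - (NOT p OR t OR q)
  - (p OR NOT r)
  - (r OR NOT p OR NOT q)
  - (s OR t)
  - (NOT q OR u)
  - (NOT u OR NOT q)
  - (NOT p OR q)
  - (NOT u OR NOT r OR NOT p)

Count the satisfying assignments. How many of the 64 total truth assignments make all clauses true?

4

Satisfying assignments:
  p=F q=F r=F s=T t=F u=F
  p=F q=F r=F s=T t=F u=T
  p=F q=F r=F s=T t=T u=F
  p=F q=F r=F s=T t=T u=T
Count: 4.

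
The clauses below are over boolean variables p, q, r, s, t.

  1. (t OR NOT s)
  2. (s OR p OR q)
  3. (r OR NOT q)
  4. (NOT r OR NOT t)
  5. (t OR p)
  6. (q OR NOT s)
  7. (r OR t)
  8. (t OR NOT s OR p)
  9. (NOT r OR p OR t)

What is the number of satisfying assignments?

3

Satisfying assignments:
  p=T q=F r=F s=F t=T
  p=T q=F r=T s=F t=F
  p=T q=T r=T s=F t=F
That's 3 in total.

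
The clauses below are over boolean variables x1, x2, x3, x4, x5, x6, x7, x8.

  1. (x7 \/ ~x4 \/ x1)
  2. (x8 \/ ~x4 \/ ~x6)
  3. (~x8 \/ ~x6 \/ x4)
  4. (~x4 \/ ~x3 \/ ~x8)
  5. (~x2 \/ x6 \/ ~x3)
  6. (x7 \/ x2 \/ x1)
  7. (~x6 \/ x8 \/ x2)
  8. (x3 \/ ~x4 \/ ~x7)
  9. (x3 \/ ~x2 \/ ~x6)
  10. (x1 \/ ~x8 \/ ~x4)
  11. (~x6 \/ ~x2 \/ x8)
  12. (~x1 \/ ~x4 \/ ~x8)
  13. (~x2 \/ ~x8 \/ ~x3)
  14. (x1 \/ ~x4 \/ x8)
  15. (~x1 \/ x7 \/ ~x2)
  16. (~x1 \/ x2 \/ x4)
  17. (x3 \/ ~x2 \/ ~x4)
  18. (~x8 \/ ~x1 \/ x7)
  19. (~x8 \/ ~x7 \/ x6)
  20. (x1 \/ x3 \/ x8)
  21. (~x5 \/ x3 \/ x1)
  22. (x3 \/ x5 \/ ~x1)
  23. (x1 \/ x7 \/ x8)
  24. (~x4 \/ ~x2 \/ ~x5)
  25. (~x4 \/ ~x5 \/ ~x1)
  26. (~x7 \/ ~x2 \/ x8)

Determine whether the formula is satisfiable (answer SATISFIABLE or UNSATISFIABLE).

SATISFIABLE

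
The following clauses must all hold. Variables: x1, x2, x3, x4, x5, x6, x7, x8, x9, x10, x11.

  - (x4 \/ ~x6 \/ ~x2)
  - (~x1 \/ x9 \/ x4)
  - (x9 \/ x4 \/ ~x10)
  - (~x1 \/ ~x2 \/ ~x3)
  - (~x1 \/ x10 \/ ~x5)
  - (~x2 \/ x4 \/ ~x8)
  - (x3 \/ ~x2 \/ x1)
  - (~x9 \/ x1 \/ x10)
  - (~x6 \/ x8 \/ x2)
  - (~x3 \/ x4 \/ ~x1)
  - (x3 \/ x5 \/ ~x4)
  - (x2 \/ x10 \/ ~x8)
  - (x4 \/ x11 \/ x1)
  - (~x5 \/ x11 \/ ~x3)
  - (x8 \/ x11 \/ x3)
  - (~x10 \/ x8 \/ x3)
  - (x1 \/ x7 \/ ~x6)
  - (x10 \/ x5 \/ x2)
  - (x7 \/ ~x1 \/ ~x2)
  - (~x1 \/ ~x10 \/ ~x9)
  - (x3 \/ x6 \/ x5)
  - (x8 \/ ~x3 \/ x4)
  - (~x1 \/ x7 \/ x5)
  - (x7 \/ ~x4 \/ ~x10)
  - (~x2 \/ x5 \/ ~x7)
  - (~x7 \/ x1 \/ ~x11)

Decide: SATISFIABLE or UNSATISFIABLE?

SATISFIABLE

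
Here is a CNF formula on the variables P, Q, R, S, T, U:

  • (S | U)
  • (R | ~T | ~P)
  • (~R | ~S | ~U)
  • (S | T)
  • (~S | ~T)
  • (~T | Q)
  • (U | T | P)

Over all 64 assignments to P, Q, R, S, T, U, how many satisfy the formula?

11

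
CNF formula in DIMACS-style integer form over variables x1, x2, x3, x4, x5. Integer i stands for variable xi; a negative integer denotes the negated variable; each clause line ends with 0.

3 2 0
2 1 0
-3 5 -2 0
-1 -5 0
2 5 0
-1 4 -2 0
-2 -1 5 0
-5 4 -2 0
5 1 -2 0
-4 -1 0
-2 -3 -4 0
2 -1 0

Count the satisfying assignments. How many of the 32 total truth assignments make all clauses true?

1

The models are:
  x1=0 x2=1 x3=0 x4=1 x5=1
That's 1 in total.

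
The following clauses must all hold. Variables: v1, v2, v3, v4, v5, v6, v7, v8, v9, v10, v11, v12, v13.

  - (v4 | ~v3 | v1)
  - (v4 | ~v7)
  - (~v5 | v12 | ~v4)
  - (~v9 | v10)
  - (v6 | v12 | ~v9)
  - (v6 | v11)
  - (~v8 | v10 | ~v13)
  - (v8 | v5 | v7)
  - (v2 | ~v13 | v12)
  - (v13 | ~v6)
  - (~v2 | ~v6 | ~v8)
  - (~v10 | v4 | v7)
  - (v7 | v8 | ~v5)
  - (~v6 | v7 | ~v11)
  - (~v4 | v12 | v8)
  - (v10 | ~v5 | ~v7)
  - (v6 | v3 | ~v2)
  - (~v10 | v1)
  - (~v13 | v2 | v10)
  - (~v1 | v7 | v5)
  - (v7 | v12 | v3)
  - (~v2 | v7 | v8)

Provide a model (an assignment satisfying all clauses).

v1=False, v2=False, v3=False, v4=True, v5=False, v6=False, v7=True, v8=True, v9=False, v10=False, v11=True, v12=False, v13=False

Check each clause:
  1. (v1 | ~v3 | v4) — v4 is true.
  2. (v4 | ~v7) — v4 is true.
  3. (~v5 | v12 | ~v4) — ~v5 is true.
  4. (v10 | ~v9) — ~v9 is true.
  5. (v6 | ~v9 | v12) — ~v9 is true.
  6. (v11 | v6) — v11 is true.
  7. (~v8 | v10 | ~v13) — ~v13 is true.
  8. (v7 | v5 | v8) — v8 is true.
  9. (v12 | ~v13 | v2) — ~v13 is true.
  10. (v13 | ~v6) — ~v6 is true.
  11. (~v8 | ~v6 | ~v2) — ~v6 is true.
  12. (~v10 | v7 | v4) — v4 is true.
  13. (v7 | ~v5 | v8) — v8 is true.
  14. (~v11 | ~v6 | v7) — ~v6 is true.
  15. (v12 | ~v4 | v8) — v8 is true.
  16. (~v5 | v10 | ~v7) — ~v5 is true.
  17. (v3 | v6 | ~v2) — ~v2 is true.
  18. (~v10 | v1) — ~v10 is true.
  19. (v10 | v2 | ~v13) — ~v13 is true.
  20. (v7 | v5 | ~v1) — ~v1 is true.
  21. (v7 | v3 | v12) — v7 is true.
  22. (~v2 | v7 | v8) — v8 is true.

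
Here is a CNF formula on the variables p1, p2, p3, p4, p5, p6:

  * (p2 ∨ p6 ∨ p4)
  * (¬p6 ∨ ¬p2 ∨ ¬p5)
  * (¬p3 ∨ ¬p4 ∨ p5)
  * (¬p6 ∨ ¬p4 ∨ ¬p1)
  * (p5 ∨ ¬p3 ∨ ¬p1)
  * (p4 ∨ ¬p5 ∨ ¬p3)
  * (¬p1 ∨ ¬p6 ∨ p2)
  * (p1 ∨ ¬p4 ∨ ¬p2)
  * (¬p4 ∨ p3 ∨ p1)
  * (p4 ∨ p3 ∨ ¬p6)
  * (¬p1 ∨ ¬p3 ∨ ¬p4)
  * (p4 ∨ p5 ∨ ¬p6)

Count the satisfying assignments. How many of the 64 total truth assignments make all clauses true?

11

Split on p4, then p1.
  p4=1, p1=1: remaining (p2,p3,p5,p6) ∈ {(0,0,0,0); (0,0,1,0); (1,0,0,0); (1,0,1,0)} — 4.
  p4=1, p1=0: remaining (p2,p3,p5,p6) ∈ {(0,1,1,0); (0,1,1,1)} — 2.
  p4=0, p1=1: remaining (p2,p3,p5,p6) ∈ {(1,0,0,0); (1,0,1,0)} — 2.
  p4=0, p1=0: remaining (p2,p3,p5,p6) ∈ {(1,0,0,0); (1,0,1,0); (1,1,0,0)} — 3.
Total: 4 + 2 + 2 + 3 = 11.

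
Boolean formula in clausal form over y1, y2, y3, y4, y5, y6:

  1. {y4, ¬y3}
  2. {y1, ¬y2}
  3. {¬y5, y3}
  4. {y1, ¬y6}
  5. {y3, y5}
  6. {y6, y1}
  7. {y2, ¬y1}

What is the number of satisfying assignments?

4

Satisfying assignments:
  y1=1 y2=1 y3=1 y4=1 y5=0 y6=0
  y1=1 y2=1 y3=1 y4=1 y5=0 y6=1
  y1=1 y2=1 y3=1 y4=1 y5=1 y6=0
  y1=1 y2=1 y3=1 y4=1 y5=1 y6=1
Count: 4.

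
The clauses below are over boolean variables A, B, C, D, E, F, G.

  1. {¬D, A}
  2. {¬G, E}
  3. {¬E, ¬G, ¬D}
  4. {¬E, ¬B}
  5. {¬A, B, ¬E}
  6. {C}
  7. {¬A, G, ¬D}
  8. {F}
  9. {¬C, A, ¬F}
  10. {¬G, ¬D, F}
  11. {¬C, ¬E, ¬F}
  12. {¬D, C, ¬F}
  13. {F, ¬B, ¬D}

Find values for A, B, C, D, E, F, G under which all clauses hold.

A = 1, B = 0, C = 1, D = 0, E = 0, F = 1, G = 0

(C) is a unit clause, so C = True.
Unit propagation: (F) forces F = True.
The clause (A) is unit: A must be True.
The clause (¬E) is unit: E must be False.
The clause (¬G) is unit: G must be False.
(¬D) is a unit clause, so D = False.
B is now unconstrained; take B = False.
Every clause has at least one true literal under this assignment.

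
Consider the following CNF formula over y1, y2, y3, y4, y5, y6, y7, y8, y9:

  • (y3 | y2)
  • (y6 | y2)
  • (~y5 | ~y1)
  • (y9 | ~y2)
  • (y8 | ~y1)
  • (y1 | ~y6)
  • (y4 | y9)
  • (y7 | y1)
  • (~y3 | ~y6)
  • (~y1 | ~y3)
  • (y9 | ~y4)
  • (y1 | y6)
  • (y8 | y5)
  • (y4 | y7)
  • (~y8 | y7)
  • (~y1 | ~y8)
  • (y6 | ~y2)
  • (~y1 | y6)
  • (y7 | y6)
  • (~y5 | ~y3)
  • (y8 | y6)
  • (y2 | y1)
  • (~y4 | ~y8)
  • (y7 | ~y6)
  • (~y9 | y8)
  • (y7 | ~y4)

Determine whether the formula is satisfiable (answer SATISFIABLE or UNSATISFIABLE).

UNSATISFIABLE

y1 = True:
  propagation gives y5=False, y8=True; an empty clause results — contradiction.
y1 = False:
  propagation gives y6=False; an empty clause results — contradiction.
Every branch closes, so no satisfying assignment exists.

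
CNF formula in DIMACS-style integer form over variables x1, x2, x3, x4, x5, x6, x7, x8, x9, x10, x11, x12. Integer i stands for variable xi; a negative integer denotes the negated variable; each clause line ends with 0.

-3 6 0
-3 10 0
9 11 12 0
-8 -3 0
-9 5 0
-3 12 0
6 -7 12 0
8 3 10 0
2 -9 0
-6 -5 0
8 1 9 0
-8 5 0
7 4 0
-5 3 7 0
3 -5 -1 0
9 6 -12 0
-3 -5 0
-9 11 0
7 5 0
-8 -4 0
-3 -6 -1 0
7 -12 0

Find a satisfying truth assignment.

x1=True  x2=True  x3=False  x4=False  x5=False  x6=True  x7=True  x8=False  x9=False  x10=True  x11=True  x12=False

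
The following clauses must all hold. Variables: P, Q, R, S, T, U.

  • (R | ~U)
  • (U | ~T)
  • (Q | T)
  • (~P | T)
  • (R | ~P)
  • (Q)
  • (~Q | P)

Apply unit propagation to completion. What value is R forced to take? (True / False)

True

(Q) is a unit clause: Q = True.
(P | ~Q) with Q = True leaves only P, so P = True.
In (T | ~P), ~P is now false; T must hold, so T = True.
(U | ~T): since T = True, the clause reduces to (U). U = True.
(R | ~U): since U = True, the clause reduces to (R). R = True.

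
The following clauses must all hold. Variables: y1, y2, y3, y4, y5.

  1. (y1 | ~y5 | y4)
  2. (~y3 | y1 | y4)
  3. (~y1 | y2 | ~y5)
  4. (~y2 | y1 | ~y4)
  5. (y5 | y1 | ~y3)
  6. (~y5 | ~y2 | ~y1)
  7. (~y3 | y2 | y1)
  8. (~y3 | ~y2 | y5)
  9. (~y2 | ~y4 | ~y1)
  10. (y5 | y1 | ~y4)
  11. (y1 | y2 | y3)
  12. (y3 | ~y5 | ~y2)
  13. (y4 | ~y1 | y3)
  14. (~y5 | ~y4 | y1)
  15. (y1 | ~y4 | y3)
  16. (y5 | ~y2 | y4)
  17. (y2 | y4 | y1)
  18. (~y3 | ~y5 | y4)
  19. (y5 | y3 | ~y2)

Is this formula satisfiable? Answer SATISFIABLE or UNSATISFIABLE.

SATISFIABLE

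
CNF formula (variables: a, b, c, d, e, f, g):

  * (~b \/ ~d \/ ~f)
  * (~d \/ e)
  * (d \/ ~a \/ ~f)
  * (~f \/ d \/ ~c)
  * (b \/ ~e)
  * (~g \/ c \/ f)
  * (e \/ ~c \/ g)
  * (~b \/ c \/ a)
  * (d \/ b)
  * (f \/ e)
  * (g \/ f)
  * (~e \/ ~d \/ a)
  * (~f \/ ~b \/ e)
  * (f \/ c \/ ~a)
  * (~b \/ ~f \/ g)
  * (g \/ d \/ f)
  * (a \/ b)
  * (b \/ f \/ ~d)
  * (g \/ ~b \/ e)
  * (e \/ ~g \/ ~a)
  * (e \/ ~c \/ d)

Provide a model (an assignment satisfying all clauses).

Try a = True.
Branch on b: take b = True.
Set c = True and propagate.
For the remaining variables, d = True, e = True, f = False, g = True works.

a = True, b = True, c = True, d = True, e = True, f = False, g = True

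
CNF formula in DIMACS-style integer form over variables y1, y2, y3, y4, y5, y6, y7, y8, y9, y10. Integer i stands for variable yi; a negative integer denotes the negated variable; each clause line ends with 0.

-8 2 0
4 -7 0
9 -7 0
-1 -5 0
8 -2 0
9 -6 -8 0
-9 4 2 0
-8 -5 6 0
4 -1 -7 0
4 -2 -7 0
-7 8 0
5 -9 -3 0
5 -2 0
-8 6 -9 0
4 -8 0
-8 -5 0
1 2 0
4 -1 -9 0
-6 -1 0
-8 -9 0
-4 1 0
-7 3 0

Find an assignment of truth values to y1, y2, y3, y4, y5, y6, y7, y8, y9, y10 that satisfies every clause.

y1=True, y2=False, y3=True, y4=False, y5=False, y6=False, y7=False, y8=False, y9=False, y10=False

Check each clause:
  1. {¬y8, y2} — ¬y8 is true.
  2. {¬y7, y4} — ¬y7 is true.
  3. {¬y7, y9} — ¬y7 is true.
  4. {¬y1, ¬y5} — ¬y5 is true.
  5. {¬y2, y8} — ¬y2 is true.
  6. {¬y8, y9, ¬y6} — ¬y8 is true.
  7. {y2, y4, ¬y9} — ¬y9 is true.
  8. {¬y5, y6, ¬y8} — ¬y8 is true.
  9. {y4, ¬y1, ¬y7} — ¬y7 is true.
  10. {¬y7, ¬y2, y4} — ¬y7 is true.
  11. {y8, ¬y7} — ¬y7 is true.
  12. {¬y3, ¬y9, y5} — ¬y9 is true.
  13. {y5, ¬y2} — ¬y2 is true.
  14. {¬y8, y6, ¬y9} — ¬y8 is true.
  15. {¬y8, y4} — ¬y8 is true.
  16. {¬y8, ¬y5} — ¬y8 is true.
  17. {y2, y1} — y1 is true.
  18. {¬y9, ¬y1, y4} — ¬y9 is true.
  19. {¬y6, ¬y1} — ¬y6 is true.
  20. {¬y8, ¬y9} — ¬y8 is true.
  21. {y1, ¬y4} — y1 is true.
  22. {y3, ¬y7} — ¬y7 is true.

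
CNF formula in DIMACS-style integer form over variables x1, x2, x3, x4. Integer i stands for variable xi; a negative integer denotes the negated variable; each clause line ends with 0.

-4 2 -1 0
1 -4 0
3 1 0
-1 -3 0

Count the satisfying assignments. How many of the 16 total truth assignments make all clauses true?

Satisfying assignments:
  x1=F x2=F x3=T x4=F
  x1=F x2=T x3=T x4=F
  x1=T x2=F x3=F x4=F
  x1=T x2=T x3=F x4=F
  x1=T x2=T x3=F x4=T
That's 5 in total.

5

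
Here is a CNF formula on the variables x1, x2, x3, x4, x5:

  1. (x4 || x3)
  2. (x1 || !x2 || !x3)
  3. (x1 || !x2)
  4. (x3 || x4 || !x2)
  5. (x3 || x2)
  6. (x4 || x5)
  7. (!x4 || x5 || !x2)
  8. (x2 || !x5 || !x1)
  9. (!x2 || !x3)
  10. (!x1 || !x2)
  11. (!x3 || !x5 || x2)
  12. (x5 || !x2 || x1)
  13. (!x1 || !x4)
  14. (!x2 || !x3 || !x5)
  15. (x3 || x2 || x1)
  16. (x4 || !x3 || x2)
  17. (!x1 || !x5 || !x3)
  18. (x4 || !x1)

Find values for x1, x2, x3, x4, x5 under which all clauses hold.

x1=F, x2=F, x3=T, x4=T, x5=F

Set x1 = False and propagate.
  then x2 is forced to False.
  then x3 is forced to True.
  then x5 is forced to False.
  then x4 is forced to True.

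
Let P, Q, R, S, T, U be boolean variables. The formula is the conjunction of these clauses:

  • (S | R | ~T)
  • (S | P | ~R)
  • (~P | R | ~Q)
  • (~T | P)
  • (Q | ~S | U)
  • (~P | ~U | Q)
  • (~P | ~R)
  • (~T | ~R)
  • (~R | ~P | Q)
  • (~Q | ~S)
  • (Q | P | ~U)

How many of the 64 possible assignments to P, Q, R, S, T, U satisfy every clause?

4

Satisfying assignments:
  P=F Q=F R=F S=F T=F U=F
  P=F Q=T R=F S=F T=F U=F
  P=F Q=T R=F S=F T=F U=T
  P=T Q=F R=F S=F T=F U=F
That's 4 in total.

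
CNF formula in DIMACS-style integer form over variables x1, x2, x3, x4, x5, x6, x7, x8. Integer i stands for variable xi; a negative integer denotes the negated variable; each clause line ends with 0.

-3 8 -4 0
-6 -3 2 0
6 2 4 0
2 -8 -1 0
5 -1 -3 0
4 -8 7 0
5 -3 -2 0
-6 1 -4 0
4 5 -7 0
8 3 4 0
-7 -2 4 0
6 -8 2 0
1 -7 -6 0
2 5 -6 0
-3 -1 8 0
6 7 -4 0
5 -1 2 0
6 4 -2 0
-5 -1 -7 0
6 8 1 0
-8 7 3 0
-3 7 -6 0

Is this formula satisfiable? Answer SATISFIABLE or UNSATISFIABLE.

SATISFIABLE

Branch on x1: take x1 = True.
The remaining clauses are satisfied by x2 = True, x3 = False, x4 = True, x5 = False, x6 = True, x7 = True, x8 = False.
Every clause has at least one true literal under this assignment.
So x1=True, x2=True, x3=False, x4=True, x5=False, x6=True, x7=True, x8=False is a satisfying assignment.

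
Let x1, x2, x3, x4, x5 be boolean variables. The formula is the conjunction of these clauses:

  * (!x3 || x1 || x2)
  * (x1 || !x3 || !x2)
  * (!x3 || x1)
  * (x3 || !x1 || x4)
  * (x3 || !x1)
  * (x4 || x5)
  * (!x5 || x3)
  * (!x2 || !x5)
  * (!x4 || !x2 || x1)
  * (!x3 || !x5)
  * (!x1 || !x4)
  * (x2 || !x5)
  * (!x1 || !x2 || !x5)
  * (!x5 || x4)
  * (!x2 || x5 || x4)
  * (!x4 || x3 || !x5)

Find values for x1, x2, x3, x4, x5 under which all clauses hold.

x1=F, x2=F, x3=F, x4=T, x5=F

Try x1 = False.
  then x3 is forced to False.
  then x5 is forced to False.
  then x4 is forced to True.
  then x2 is forced to False.
Every clause has at least one true literal under this assignment.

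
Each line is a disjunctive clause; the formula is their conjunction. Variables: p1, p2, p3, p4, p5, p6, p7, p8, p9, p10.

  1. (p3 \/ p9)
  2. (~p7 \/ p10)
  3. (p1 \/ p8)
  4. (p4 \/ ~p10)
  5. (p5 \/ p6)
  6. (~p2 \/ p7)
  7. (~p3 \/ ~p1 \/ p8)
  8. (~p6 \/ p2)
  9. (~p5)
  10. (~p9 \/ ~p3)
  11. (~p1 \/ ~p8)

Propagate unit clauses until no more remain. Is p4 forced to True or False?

True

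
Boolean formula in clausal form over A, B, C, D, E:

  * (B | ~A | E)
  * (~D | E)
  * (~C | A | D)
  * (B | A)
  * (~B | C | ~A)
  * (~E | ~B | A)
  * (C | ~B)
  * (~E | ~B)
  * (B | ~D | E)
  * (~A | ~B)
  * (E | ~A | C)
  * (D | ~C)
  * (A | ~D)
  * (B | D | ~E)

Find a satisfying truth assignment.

Set A = True and propagate.
  then B is forced to False.
  then E is forced to True.
  then D is forced to True.
C is now unconstrained; take C = False.
Check each clause:
  1. (B | E | ~A) — E is true.
  2. (~D | E) — E is true.
  3. (A | D | ~C) — A is true.
  4. (B | A) — A is true.
  5. (C | ~B | ~A) — ~B is true.
  6. (A | ~E | ~B) — A is true.
  7. (C | ~B) — ~B is true.
  8. (~B | ~E) — ~B is true.
  9. (~D | E | B) — E is true.
  10. (~A | ~B) — ~B is true.
  11. (~A | E | C) — E is true.
  12. (~C | D) — D is true.
  13. (A | ~D) — A is true.
  14. (B | ~E | D) — D is true.

A=1  B=0  C=0  D=1  E=1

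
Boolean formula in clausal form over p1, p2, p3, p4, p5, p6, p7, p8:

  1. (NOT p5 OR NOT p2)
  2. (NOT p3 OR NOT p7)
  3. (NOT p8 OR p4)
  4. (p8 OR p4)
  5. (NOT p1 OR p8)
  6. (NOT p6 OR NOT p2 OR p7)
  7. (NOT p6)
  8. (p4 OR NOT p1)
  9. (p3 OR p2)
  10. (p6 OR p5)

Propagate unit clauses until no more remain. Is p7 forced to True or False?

False

(NOT p6) is a unit clause: p6 = False.
From (p6 OR p5) and p6 = False: p5 = True.
From (NOT p5 OR NOT p2) and p5 = True: p2 = False.
From (p3 OR p2) and p2 = False: p3 = True.
(NOT p7 OR NOT p3) with p3 = True leaves only NOT p7, so p7 = False.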